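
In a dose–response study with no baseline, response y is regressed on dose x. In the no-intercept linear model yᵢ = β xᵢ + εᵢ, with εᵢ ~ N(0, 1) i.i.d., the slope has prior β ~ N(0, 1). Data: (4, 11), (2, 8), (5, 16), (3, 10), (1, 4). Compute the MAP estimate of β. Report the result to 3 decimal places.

β̂_MAP = 3.107

log p(β | y) = −Σ(yᵢ − βxᵢ)²/(2·1) − β²/(2·1) + const.
Setting the derivative to zero: Σxᵢ(yᵢ − βxᵢ)/1 − β/1 = 0, so β = Σxᵢyᵢ / (Σxᵢ² + σ²/τ²).
Σxᵢyᵢ = 4·11 + 2·8 + 5·16 + 3·10 + 1·4 = 174; Σxᵢ² = 55; σ²/τ² = 1.
β̂_MAP = 174 / (55 + 1) = 174/56 ≈ 3.107.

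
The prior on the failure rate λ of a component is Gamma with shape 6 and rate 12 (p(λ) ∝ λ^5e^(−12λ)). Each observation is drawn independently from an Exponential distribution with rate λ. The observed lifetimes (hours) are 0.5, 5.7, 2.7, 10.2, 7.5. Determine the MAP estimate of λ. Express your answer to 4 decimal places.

The Exponential(rate=λ) likelihood is ∝ λ^n e^(−λΣtᵢ). Here n = 5 and Σtᵢ = 0.5 + 5.7 + 2.7 + 10.2 + 7.5 = 26.6.
Posterior ∝ λ^5e^(−12λ) · λ^5e^(−26.6λ) = λ^10e^(−38.6λ), i.e. Gamma(11, 38.6).
Mode = (a−1)/b = 10/38.6 ≈ 0.2591.

λ̂_MAP = 0.2591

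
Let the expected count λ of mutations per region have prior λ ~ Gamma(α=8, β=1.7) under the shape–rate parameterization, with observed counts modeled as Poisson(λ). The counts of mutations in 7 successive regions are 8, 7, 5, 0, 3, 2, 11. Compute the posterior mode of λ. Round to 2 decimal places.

λ̂_MAP = 4.94

Σxᵢ = 8+7+5+0+3+2+11 = 36, with n = 7.
Posterior ∝ λ^7e^(−1.7λ) · λ^36e^(−7λ) = λ^43e^(−8.7λ), i.e. Gamma(shape=44, rate=8.7).
The mode of a Gamma(a, b) with a ≥ 1 (shape–rate) is (a−1)/b = 43/8.7 ≈ 4.94.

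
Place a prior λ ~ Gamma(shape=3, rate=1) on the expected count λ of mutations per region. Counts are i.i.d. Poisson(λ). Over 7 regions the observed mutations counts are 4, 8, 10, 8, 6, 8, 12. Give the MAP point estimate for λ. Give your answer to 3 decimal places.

λ̂_MAP = 7.250

Σxᵢ = 4+8+10+8+6+8+12 = 56, with n = 7.
Posterior ∝ λ^2e^(−1λ) · λ^56e^(−7λ) = λ^58e^(−8λ), i.e. Gamma(shape=59, rate=8).
The mode of a Gamma(a, b) with a ≥ 1 (shape–rate) is (a−1)/b = 58/8 ≈ 7.250.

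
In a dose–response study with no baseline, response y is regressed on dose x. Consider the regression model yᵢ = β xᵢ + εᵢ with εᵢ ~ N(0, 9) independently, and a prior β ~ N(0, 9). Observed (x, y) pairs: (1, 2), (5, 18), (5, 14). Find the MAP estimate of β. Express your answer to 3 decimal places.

β̂_MAP = 3.115

log p(β | y) = −Σ(yᵢ − βxᵢ)²/(2·9) − β²/(2·9) + const.
Setting the derivative to zero: Σxᵢ(yᵢ − βxᵢ)/9 − β/9 = 0, so β = Σxᵢyᵢ / (Σxᵢ² + σ²/τ²).
Σxᵢyᵢ = 1·2 + 5·18 + 5·14 = 162; Σxᵢ² = 51; σ²/τ² = 1.
β̂_MAP = 162 / (51 + 1) = 162/52 ≈ 3.115.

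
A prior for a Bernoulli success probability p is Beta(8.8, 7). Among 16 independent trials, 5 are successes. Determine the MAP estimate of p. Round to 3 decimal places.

p̂_MAP = 0.430

Prior: Beta(8.8, 7).
Data: 5 successes in 16 trials. The binomial likelihood contributes p^5(1−p)^11, so the posterior is Beta(8.8+5, 7+11) = Beta(13.8, 18).
For Beta(a, b) with a, b > 1 the mode is (a−1)/(a+b−2) = 12.8/29.8 ≈ 0.430.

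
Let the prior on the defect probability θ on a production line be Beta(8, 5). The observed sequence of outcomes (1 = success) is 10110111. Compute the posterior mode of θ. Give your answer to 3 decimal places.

Prior: Beta(8, 5).
Data: 6 successes in 8 trials (from the sequence). The binomial likelihood contributes θ^6(1−θ)^2, so the posterior is Beta(8+6, 5+2) = Beta(14, 7).
For Beta(a, b) with a, b > 1 the mode is (a−1)/(a+b−2) = 13/19 ≈ 0.684.

θ̂_MAP = 0.684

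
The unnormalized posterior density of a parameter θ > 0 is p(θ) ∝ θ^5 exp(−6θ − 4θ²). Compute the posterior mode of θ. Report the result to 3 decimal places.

θ̂_MAP = 0.500

ℓ'(θ) = 5/θ − 6 − 8θ. Setting this to zero and multiplying by θ: 8θ² + 6θ − 5 = 0.
θ = (−6 + √(6² + 4·8·5)) / (2·8) = (−6 + √196) / 16 = (−6 + 14)/16 = 1/2.
ℓ''(θ) = −5/θ² − 8 < 0, confirming a maximum.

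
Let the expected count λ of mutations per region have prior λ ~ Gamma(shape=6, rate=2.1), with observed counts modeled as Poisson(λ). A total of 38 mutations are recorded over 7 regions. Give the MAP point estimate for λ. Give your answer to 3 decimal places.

λ̂_MAP = 4.725

Σxᵢ = 38, n = 7.
Posterior ∝ λ^5e^(−2.1λ) · λ^38e^(−7λ) = λ^43e^(−9.1λ), i.e. Gamma(shape=44, rate=9.1).
The mode of a Gamma(a, b) with a ≥ 1 (shape–rate) is (a−1)/b = 43/9.1 ≈ 4.725.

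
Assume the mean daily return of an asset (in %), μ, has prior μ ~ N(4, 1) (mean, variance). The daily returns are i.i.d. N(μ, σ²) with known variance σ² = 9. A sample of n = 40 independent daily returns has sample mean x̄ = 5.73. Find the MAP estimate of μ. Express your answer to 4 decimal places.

n = 40, x̄ = 5.73.
For a Normal prior and Normal likelihood with known variance, the posterior is Normal; its mode equals its mean, the precision-weighted average.
Prior precision 1/σ₀² = 1/1 = 1; data precision n/σ² = 40/9.
μ̂ = (1·4 + (40/9)·5.73) / (1 + 40/9) = (442/15)/(49/9) = 1326/245 ≈ 5.4122.

μ̂_MAP = 5.4122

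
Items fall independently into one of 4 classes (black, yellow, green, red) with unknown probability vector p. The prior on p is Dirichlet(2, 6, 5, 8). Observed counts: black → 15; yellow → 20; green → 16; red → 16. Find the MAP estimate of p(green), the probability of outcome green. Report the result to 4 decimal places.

MAP estimate of p(green) = 0.2381

The posterior is Dirichlet(αᵢ + nᵢ) = Dirichlet(17, 26, 21, 24).
For a Dirichlet(a₁,…,a_K) with all aᵢ > 1, the mode has j-th component (aⱼ − 1)/(Σaᵢ − K).
Here Σaᵢ = 88 and K = 4, so p(green) = (21 − 1)/(88 − 4) = 20/84 ≈ 0.2381.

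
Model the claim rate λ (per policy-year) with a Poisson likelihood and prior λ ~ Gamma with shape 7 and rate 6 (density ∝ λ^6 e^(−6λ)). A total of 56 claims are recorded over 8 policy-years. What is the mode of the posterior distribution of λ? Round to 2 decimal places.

Σxᵢ = 56, n = 8.
Posterior ∝ λ^6e^(−6λ) · λ^56e^(−8λ) = λ^62e^(−14λ), i.e. Gamma(shape=63, rate=14).
The mode of a Gamma(a, b) with a ≥ 1 (shape–rate) is (a−1)/b = 62/14 ≈ 4.43.

λ̂_MAP = 4.43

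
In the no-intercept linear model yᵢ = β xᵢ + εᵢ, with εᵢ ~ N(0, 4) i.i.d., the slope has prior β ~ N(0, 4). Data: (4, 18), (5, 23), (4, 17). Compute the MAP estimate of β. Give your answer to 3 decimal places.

log p(β | y) = −Σ(yᵢ − βxᵢ)²/(2·4) − β²/(2·4) + const.
Setting the derivative to zero: Σxᵢ(yᵢ − βxᵢ)/4 − β/4 = 0, so β = Σxᵢyᵢ / (Σxᵢ² + σ²/τ²).
Σxᵢyᵢ = 4·18 + 5·23 + 4·17 = 255; Σxᵢ² = 57; σ²/τ² = 1.
β̂_MAP = 255 / (57 + 1) = 255/58 ≈ 4.397.

β̂_MAP = 4.397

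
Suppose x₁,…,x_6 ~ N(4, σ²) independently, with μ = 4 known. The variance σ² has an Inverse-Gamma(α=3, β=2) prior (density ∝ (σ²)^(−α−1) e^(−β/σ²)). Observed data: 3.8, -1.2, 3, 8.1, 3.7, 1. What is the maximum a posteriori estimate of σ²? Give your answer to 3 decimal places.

Sum of squared deviations about the known mean: SS = (3.8−4)² + (-1.2−4)² + (3−4)² + (8.1−4)² + (3.7−4)² + (1−4)² = 53.98.
The Normal likelihood contributes (σ²)^(−n/2) exp(−SS/(2σ²)), so the posterior is Inverse-Gamma(α + n/2, β + SS/2) = Inverse-Gamma(6, 28.99).
The mode of Inverse-Gamma(a, b) is b/(a+1) = 28.99/7 ≈ 4.141.

σ̂²_MAP = 4.141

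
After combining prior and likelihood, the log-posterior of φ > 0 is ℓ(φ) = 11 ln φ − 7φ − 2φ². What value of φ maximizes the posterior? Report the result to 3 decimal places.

φ̂_MAP = 1.000

ℓ'(φ) = 11/φ − 7 − 4φ. Setting this to zero and multiplying by φ: 4φ² + 7φ − 11 = 0.
φ = (−7 + √(7² + 4·4·11)) / (2·4) = (−7 + √225) / 8 = (−7 + 15)/8 = 1.
ℓ''(φ) = −11/φ² − 4 < 0, confirming a maximum.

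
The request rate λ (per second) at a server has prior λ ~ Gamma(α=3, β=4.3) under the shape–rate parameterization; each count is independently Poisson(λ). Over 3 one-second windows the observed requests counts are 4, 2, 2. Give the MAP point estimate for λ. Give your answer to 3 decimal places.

Σxᵢ = 4+2+2 = 8, with n = 3.
Posterior ∝ λ^2e^(−4.3λ) · λ^8e^(−3λ) = λ^10e^(−7.3λ), i.e. Gamma(shape=11, rate=7.3).
The mode of a Gamma(a, b) with a ≥ 1 (shape–rate) is (a−1)/b = 10/7.3 ≈ 1.370.

λ̂_MAP = 1.370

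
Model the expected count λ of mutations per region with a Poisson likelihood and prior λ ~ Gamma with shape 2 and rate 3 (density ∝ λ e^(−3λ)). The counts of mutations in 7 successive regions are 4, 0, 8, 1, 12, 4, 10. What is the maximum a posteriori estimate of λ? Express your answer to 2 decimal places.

Σxᵢ = 4+0+8+1+12+4+10 = 39, with n = 7.
Posterior ∝ λe^(−3λ) · λ^39e^(−7λ) = λ^40e^(−10λ), i.e. Gamma(shape=41, rate=10).
The mode of a Gamma(a, b) with a ≥ 1 (shape–rate) is (a−1)/b = 40/10 ≈ 4.00.

λ̂_MAP = 4.00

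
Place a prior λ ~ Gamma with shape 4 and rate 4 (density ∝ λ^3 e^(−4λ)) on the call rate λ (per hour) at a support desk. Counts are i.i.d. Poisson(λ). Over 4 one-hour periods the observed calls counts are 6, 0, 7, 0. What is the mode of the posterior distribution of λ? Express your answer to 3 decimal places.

Σxᵢ = 6+0+7+0 = 13, with n = 4.
Posterior ∝ λ^3e^(−4λ) · λ^13e^(−4λ) = λ^16e^(−8λ), i.e. Gamma(shape=17, rate=8).
The mode of a Gamma(a, b) with a ≥ 1 (shape–rate) is (a−1)/b = 16/8 ≈ 2.000.

λ̂_MAP = 2.000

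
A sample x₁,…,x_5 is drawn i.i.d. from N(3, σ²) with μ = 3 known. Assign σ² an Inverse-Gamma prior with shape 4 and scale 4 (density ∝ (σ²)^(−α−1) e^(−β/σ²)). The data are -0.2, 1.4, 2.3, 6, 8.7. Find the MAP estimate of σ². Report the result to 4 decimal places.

Sum of squared deviations about the known mean: SS = (-0.2−3)² + (1.4−3)² + (2.3−3)² + (6−3)² + (8.7−3)² = 54.78.
The Normal likelihood contributes (σ²)^(−n/2) exp(−SS/(2σ²)), so the posterior is Inverse-Gamma(α + n/2, β + SS/2) = Inverse-Gamma(6.5, 31.39).
The mode of Inverse-Gamma(a, b) is b/(a+1) = 31.39/7.5 ≈ 4.1853.

σ̂²_MAP = 4.1853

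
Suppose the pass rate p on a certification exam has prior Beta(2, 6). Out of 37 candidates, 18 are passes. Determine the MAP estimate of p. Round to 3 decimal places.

p̂_MAP = 0.442

Prior: Beta(2, 6).
Data: 18 successes in 37 trials. The binomial likelihood contributes p^18(1−p)^19, so the posterior is Beta(2+18, 6+19) = Beta(20, 25).
For Beta(a, b) with a, b > 1 the mode is (a−1)/(a+b−2) = 19/43 ≈ 0.442.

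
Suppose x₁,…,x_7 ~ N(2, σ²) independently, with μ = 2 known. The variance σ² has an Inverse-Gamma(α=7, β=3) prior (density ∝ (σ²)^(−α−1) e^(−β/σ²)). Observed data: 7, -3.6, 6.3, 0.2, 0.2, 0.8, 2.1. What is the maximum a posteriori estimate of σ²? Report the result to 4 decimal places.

Sum of squared deviations about the known mean: SS = (7−2)² + (-3.6−2)² + (6.3−2)² + (0.2−2)² + (0.2−2)² + (0.8−2)² + (2.1−2)² = 82.78.
The Normal likelihood contributes (σ²)^(−n/2) exp(−SS/(2σ²)), so the posterior is Inverse-Gamma(α + n/2, β + SS/2) = Inverse-Gamma(10.5, 44.39).
The mode of Inverse-Gamma(a, b) is b/(a+1) = 44.39/11.5 ≈ 3.8600.

σ̂²_MAP = 3.8600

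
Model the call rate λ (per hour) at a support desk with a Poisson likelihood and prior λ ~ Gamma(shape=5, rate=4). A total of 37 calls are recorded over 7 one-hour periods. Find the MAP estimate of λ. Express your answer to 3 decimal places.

Σxᵢ = 37, n = 7.
Posterior ∝ λ^4e^(−4λ) · λ^37e^(−7λ) = λ^41e^(−11λ), i.e. Gamma(shape=42, rate=11).
The mode of a Gamma(a, b) with a ≥ 1 (shape–rate) is (a−1)/b = 41/11 ≈ 3.727.

λ̂_MAP = 3.727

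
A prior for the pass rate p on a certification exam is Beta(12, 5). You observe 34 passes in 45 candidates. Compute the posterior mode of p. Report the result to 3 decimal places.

Prior: Beta(12, 5).
Data: 34 successes in 45 trials. The binomial likelihood contributes p^34(1−p)^11, so the posterior is Beta(12+34, 5+11) = Beta(46, 16).
For Beta(a, b) with a, b > 1 the mode is (a−1)/(a+b−2) = 45/60 ≈ 0.750.

p̂_MAP = 0.750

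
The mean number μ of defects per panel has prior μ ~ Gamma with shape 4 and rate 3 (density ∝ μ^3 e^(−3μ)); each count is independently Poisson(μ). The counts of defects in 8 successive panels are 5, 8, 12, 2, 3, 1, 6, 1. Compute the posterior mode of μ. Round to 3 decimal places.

Σxᵢ = 5+8+12+2+3+1+6+1 = 38, with n = 8.
Posterior ∝ μ^3e^(−3μ) · μ^38e^(−8μ) = μ^41e^(−11μ), i.e. Gamma(shape=42, rate=11).
The mode of a Gamma(a, b) with a ≥ 1 (shape–rate) is (a−1)/b = 41/11 ≈ 3.727.

μ̂_MAP = 3.727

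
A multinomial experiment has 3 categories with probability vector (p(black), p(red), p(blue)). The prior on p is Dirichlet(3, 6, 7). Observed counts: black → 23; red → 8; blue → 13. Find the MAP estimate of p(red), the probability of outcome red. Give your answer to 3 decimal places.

The posterior is Dirichlet(αᵢ + nᵢ) = Dirichlet(26, 14, 20).
For a Dirichlet(a₁,…,a_K) with all aᵢ > 1, the mode has j-th component (aⱼ − 1)/(Σaᵢ − K).
Here Σaᵢ = 60 and K = 3, so p(red) = (14 − 1)/(60 − 3) = 13/57 ≈ 0.228.

MAP estimate of p(red) = 0.228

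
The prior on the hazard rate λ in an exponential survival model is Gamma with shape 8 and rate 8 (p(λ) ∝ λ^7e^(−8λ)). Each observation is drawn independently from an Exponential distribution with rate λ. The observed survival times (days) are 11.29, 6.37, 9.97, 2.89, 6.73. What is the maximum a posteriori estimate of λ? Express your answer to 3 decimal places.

The Exponential(rate=λ) likelihood is ∝ λ^n e^(−λΣtᵢ). Here n = 5 and Σtᵢ = 11.29 + 6.37 + 9.97 + 2.89 + 6.73 = 37.25.
Posterior ∝ λ^7e^(−8λ) · λ^5e^(−37.25λ) = λ^12e^(−45.25λ), i.e. Gamma(13, 45.25).
Mode = (a−1)/b = 12/45.25 ≈ 0.265.

λ̂_MAP = 0.265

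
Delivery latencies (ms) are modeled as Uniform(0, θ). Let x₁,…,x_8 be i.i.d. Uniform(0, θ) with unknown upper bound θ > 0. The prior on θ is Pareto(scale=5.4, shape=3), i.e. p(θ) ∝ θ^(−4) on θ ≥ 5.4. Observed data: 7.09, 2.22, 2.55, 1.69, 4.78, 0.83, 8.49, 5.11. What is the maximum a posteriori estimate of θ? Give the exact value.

θ̂_MAP = 8.49

The Uniform(0, θ) likelihood is θ^(−n) for θ ≥ max(xᵢ), zero otherwise. Here max(xᵢ) = 8.49.
Posterior ∝ θ^(−4) · θ^(−8) = θ^(−12) on θ ≥ max(5.4, 8.49) = 8.49.
This density is strictly decreasing in θ, so the posterior mode lies at the lower boundary of the support.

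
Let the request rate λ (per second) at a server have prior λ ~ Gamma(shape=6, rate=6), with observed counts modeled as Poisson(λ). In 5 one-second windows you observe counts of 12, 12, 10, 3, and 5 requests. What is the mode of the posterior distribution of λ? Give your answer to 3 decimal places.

λ̂_MAP = 4.273

Σxᵢ = 12+12+10+3+5 = 42, with n = 5.
Posterior ∝ λ^5e^(−6λ) · λ^42e^(−5λ) = λ^47e^(−11λ), i.e. Gamma(shape=48, rate=11).
The mode of a Gamma(a, b) with a ≥ 1 (shape–rate) is (a−1)/b = 47/11 ≈ 4.273.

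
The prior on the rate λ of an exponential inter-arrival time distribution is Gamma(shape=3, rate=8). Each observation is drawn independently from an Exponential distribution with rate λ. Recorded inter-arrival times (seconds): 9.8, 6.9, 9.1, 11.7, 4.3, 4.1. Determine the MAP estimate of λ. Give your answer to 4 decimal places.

λ̂_MAP = 0.1484

The Exponential(rate=λ) likelihood is ∝ λ^n e^(−λΣtᵢ). Here n = 6 and Σtᵢ = 9.8 + 6.9 + 9.1 + 11.7 + 4.3 + 4.1 = 45.9.
Posterior ∝ λ^2e^(−8λ) · λ^6e^(−45.9λ) = λ^8e^(−53.9λ), i.e. Gamma(9, 53.9).
Mode = (a−1)/b = 8/53.9 ≈ 0.1484.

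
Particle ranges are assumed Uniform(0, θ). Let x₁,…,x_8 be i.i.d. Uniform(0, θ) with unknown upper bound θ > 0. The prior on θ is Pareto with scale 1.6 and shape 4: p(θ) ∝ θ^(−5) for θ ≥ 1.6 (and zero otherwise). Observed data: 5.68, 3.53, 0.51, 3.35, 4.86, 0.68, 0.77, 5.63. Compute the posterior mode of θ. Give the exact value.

The Uniform(0, θ) likelihood is θ^(−n) for θ ≥ max(xᵢ), zero otherwise. Here max(xᵢ) = 5.68.
Posterior ∝ θ^(−5) · θ^(−8) = θ^(−13) on θ ≥ max(1.6, 5.68) = 5.68.
This density is strictly decreasing in θ, so the posterior mode lies at the lower boundary of the support.

θ̂_MAP = 5.68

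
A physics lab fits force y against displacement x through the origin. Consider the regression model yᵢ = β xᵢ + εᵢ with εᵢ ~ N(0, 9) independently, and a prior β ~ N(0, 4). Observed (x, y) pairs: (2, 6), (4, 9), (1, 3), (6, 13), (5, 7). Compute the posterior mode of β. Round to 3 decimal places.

β̂_MAP = 1.947

log p(β | y) = −Σ(yᵢ − βxᵢ)²/(2·9) − β²/(2·4) + const.
Setting the derivative to zero: Σxᵢ(yᵢ − βxᵢ)/9 − β/4 = 0, so β = Σxᵢyᵢ / (Σxᵢ² + σ²/τ²).
Σxᵢyᵢ = 2·6 + 4·9 + 1·3 + 6·13 + 5·7 = 164; Σxᵢ² = 82; σ²/τ² = 2.25.
β̂_MAP = 164 / (82 + 2.25) = 164/84.25 ≈ 1.947.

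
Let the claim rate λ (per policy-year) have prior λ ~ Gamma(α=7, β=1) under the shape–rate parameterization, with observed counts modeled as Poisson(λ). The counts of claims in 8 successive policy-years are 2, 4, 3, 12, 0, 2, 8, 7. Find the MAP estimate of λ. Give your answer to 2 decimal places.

λ̂_MAP = 4.89

Σxᵢ = 2+4+3+12+0+2+8+7 = 38, with n = 8.
Posterior ∝ λ^6e^(−1λ) · λ^38e^(−8λ) = λ^44e^(−9λ), i.e. Gamma(shape=45, rate=9).
The mode of a Gamma(a, b) with a ≥ 1 (shape–rate) is (a−1)/b = 44/9 ≈ 4.89.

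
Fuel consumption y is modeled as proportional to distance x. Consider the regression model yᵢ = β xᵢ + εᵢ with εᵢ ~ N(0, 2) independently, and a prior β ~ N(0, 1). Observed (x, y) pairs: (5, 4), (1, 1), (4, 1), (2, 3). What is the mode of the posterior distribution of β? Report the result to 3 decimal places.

β̂_MAP = 0.646

log p(β | y) = −Σ(yᵢ − βxᵢ)²/(2·2) − β²/(2·1) + const.
Setting the derivative to zero: Σxᵢ(yᵢ − βxᵢ)/2 − β/1 = 0, so β = Σxᵢyᵢ / (Σxᵢ² + σ²/τ²).
Σxᵢyᵢ = 5·4 + 1·1 + 4·1 + 2·3 = 31; Σxᵢ² = 46; σ²/τ² = 2.
β̂_MAP = 31 / (46 + 2) = 31/48 ≈ 0.646.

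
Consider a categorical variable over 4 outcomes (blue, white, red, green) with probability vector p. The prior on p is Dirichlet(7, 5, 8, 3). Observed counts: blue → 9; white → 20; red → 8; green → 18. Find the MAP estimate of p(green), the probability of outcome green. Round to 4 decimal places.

MAP estimate of p(green) = 0.2703

The posterior is Dirichlet(αᵢ + nᵢ) = Dirichlet(16, 25, 16, 21).
For a Dirichlet(a₁,…,a_K) with all aᵢ > 1, the mode has j-th component (aⱼ − 1)/(Σaᵢ − K).
Here Σaᵢ = 78 and K = 4, so p(green) = (21 − 1)/(78 − 4) = 20/74 ≈ 0.2703.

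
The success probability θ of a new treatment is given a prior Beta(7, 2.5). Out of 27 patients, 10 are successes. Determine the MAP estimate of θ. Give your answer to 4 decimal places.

Prior: Beta(7, 2.5).
Data: 10 successes in 27 trials. The binomial likelihood contributes θ^10(1−θ)^17, so the posterior is Beta(7+10, 2.5+17) = Beta(17, 19.5).
For Beta(a, b) with a, b > 1 the mode is (a−1)/(a+b−2) = 16/34.5 ≈ 0.4638.

θ̂_MAP = 0.4638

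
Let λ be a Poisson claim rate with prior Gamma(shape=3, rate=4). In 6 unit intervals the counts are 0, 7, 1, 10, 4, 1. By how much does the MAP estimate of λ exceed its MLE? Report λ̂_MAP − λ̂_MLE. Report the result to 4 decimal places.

Σxᵢ = 23. Posterior is Gamma(26, 10); MAP = (26−1)/10 = 25/10 ≈ 2.50000.
MLE = x̄ = 23/6 ≈ 3.83333.
Difference = 25/10 − 23/6 = -4/3 ≈ -1.3333.

MAP − MLE = -1.3333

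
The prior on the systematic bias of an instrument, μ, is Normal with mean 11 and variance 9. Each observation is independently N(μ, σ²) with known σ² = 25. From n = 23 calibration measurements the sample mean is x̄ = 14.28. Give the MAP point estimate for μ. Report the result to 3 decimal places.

n = 23, x̄ = 14.28.
For a Normal prior and Normal likelihood with known variance, the posterior is Normal; its mode equals its mean, the precision-weighted average.
Prior precision 1/σ₀² = 1/9; data precision n/σ² = 23/25 = 0.92.
μ̂ = ((1/9)·11 + 0.92·14.28) / (1/9 + 0.92) = (80774/5625)/(232/225) = 40387/2900 ≈ 13.927.

μ̂_MAP = 13.927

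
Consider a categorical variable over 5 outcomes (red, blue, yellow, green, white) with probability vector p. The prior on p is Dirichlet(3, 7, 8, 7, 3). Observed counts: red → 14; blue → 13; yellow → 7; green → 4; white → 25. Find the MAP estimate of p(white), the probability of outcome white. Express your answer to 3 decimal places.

MAP estimate of p(white) = 0.314

The posterior is Dirichlet(αᵢ + nᵢ) = Dirichlet(17, 20, 15, 11, 28).
For a Dirichlet(a₁,…,a_K) with all aᵢ > 1, the mode has j-th component (aⱼ − 1)/(Σaᵢ − K).
Here Σaᵢ = 91 and K = 5, so p(white) = (28 − 1)/(91 − 5) = 27/86 ≈ 0.314.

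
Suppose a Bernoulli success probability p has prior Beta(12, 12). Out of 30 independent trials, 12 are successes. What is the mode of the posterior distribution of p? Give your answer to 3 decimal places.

p̂_MAP = 0.442

Prior: Beta(12, 12).
Data: 12 successes in 30 trials. The binomial likelihood contributes p^12(1−p)^18, so the posterior is Beta(12+12, 12+18) = Beta(24, 30).
For Beta(a, b) with a, b > 1 the mode is (a−1)/(a+b−2) = 23/52 ≈ 0.442.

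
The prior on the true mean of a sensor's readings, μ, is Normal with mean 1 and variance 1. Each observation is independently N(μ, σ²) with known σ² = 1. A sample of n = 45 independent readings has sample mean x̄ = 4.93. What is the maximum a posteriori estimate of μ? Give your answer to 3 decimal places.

μ̂_MAP = 4.845

n = 45, x̄ = 4.93.
For a Normal prior and Normal likelihood with known variance, the posterior is Normal; its mode equals its mean, the precision-weighted average.
Prior precision 1/σ₀² = 1/1 = 1; data precision n/σ² = 45/1 = 45.
μ̂ = (1·1 + 45·4.93) / (1 + 45) = 222.85/46 = 4457/920 ≈ 4.845.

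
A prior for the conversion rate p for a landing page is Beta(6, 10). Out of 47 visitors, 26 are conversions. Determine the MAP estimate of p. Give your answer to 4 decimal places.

p̂_MAP = 0.5082

Prior: Beta(6, 10).
Data: 26 successes in 47 trials. The binomial likelihood contributes p^26(1−p)^21, so the posterior is Beta(6+26, 10+21) = Beta(32, 31).
For Beta(a, b) with a, b > 1 the mode is (a−1)/(a+b−2) = 31/61 ≈ 0.5082.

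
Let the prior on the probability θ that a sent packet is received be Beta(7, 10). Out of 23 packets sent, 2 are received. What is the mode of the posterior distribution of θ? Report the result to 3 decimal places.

Prior: Beta(7, 10).
Data: 2 successes in 23 trials. The binomial likelihood contributes θ^2(1−θ)^21, so the posterior is Beta(7+2, 10+21) = Beta(9, 31).
For Beta(a, b) with a, b > 1 the mode is (a−1)/(a+b−2) = 8/38 ≈ 0.211.

θ̂_MAP = 0.211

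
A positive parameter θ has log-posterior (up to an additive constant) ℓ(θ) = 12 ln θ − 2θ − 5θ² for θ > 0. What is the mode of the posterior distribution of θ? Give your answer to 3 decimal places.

θ̂_MAP = 1.000

ℓ'(θ) = 12/θ − 2 − 10θ. Setting this to zero and multiplying by θ: 10θ² + 2θ − 12 = 0.
θ = (−2 + √(2² + 4·10·12)) / (2·10) = (−2 + √484) / 20 = (−2 + 22)/20 = 1.
ℓ''(θ) = −12/θ² − 10 < 0, confirming a maximum.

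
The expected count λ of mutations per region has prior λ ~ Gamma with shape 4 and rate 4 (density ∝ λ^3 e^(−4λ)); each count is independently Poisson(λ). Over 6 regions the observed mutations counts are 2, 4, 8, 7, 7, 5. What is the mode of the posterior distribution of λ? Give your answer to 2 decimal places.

Σxᵢ = 2+4+8+7+7+5 = 33, with n = 6.
Posterior ∝ λ^3e^(−4λ) · λ^33e^(−6λ) = λ^36e^(−10λ), i.e. Gamma(shape=37, rate=10).
The mode of a Gamma(a, b) with a ≥ 1 (shape–rate) is (a−1)/b = 36/10 ≈ 3.60.

λ̂_MAP = 3.60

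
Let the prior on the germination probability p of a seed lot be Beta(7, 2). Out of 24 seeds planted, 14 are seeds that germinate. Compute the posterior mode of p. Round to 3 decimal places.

p̂_MAP = 0.645

Prior: Beta(7, 2).
Data: 14 successes in 24 trials. The binomial likelihood contributes p^14(1−p)^10, so the posterior is Beta(7+14, 2+10) = Beta(21, 12).
For Beta(a, b) with a, b > 1 the mode is (a−1)/(a+b−2) = 20/31 ≈ 0.645.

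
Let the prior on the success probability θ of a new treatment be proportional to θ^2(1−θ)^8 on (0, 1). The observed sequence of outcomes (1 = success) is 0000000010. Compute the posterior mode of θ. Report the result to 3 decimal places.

The prior density ∝ θ^2(1−θ)^8 is the kernel of Beta(3, 9).
Data: 1 success in 10 trials (from the sequence). The binomial likelihood contributes θ(1−θ)^9, so the posterior is Beta(3+1, 9+9) = Beta(4, 18).
For Beta(a, b) with a, b > 1 the mode is (a−1)/(a+b−2) = 3/20 ≈ 0.150.

θ̂_MAP = 0.150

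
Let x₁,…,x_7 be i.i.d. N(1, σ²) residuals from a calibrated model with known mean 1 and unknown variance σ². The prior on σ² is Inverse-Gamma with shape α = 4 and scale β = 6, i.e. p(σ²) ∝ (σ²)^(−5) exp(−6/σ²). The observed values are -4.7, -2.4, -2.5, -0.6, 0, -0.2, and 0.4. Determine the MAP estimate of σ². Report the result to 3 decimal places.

σ̂²_MAP = 4.333

Sum of squared deviations about the known mean: SS = (-4.7−1)² + (-2.4−1)² + (-2.5−1)² + (-0.6−1)² + (0−1)² + (-0.2−1)² + (0.4−1)² = 61.66.
The Normal likelihood contributes (σ²)^(−n/2) exp(−SS/(2σ²)), so the posterior is Inverse-Gamma(α + n/2, β + SS/2) = Inverse-Gamma(7.5, 36.83).
The mode of Inverse-Gamma(a, b) is b/(a+1) = 36.83/8.5 ≈ 4.333.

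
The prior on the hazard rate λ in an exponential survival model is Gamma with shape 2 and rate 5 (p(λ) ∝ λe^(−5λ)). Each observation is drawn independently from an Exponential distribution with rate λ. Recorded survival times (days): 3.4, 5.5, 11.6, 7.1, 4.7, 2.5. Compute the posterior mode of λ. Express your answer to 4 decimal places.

The Exponential(rate=λ) likelihood is ∝ λ^n e^(−λΣtᵢ). Here n = 6 and Σtᵢ = 3.4 + 5.5 + 11.6 + 7.1 + 4.7 + 2.5 = 34.8.
Posterior ∝ λe^(−5λ) · λ^6e^(−34.8λ) = λ^7e^(−39.8λ), i.e. Gamma(8, 39.8).
Mode = (a−1)/b = 7/39.8 ≈ 0.1759.

λ̂_MAP = 0.1759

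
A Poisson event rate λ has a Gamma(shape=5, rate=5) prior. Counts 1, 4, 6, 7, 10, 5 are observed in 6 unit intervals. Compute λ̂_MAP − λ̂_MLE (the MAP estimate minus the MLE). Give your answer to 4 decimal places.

Σxᵢ = 33. Posterior is Gamma(38, 11); MAP = (38−1)/11 = 37/11 ≈ 3.36364.
MLE = x̄ = 33/6 ≈ 5.50000.
Difference = 37/11 − 33/6 = -47/22 ≈ -2.1364.

MAP − MLE = -2.1364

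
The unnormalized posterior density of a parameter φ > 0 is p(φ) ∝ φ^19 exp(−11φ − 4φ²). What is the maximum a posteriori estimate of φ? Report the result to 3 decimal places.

ℓ'(φ) = 19/φ − 11 − 8φ. Setting this to zero and multiplying by φ: 8φ² + 11φ − 19 = 0.
φ = (−11 + √(11² + 4·8·19)) / (2·8) = (−11 + √729) / 16 = (−11 + 27)/16 = 1.
ℓ''(φ) = −19/φ² − 8 < 0, confirming a maximum.

φ̂_MAP = 1.000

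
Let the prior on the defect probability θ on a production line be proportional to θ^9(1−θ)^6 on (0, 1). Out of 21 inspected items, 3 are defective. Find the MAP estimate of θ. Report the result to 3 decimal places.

The prior density ∝ θ^9(1−θ)^6 is the kernel of Beta(10, 7).
Data: 3 successes in 21 trials. The binomial likelihood contributes θ^3(1−θ)^18, so the posterior is Beta(10+3, 7+18) = Beta(13, 25).
For Beta(a, b) with a, b > 1 the mode is (a−1)/(a+b−2) = 12/36 ≈ 0.333.

θ̂_MAP = 0.333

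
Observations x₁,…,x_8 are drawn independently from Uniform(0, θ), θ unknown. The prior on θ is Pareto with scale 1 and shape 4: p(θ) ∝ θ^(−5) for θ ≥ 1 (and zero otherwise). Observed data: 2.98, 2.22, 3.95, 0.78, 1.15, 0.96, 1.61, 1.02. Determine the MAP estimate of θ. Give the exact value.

The Uniform(0, θ) likelihood is θ^(−n) for θ ≥ max(xᵢ), zero otherwise. Here max(xᵢ) = 3.95.
Posterior ∝ θ^(−5) · θ^(−8) = θ^(−13) on θ ≥ max(1, 3.95) = 3.95.
This density is strictly decreasing in θ, so the posterior mode lies at the lower boundary of the support.

θ̂_MAP = 3.95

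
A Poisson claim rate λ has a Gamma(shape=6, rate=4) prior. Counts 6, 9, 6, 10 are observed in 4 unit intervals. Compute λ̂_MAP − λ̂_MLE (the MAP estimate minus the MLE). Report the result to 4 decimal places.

MAP − MLE = -3.2500

Σxᵢ = 31. Posterior is Gamma(37, 8); MAP = (37−1)/8 = 36/8 ≈ 4.50000.
MLE = x̄ = 31/4 ≈ 7.75000.
Difference = 36/8 − 31/4 = -13/4 ≈ -3.2500.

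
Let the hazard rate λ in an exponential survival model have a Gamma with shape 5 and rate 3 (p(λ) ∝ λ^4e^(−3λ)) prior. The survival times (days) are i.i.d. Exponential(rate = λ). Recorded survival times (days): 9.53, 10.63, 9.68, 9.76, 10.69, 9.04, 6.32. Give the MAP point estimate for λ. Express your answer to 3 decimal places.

λ̂_MAP = 0.160

The Exponential(rate=λ) likelihood is ∝ λ^n e^(−λΣtᵢ). Here n = 7 and Σtᵢ = 9.53 + 10.63 + 9.68 + 9.76 + 10.69 + 9.04 + 6.32 = 65.65.
Posterior ∝ λ^4e^(−3λ) · λ^7e^(−65.65λ) = λ^11e^(−68.65λ), i.e. Gamma(12, 68.65).
Mode = (a−1)/b = 11/68.65 ≈ 0.160.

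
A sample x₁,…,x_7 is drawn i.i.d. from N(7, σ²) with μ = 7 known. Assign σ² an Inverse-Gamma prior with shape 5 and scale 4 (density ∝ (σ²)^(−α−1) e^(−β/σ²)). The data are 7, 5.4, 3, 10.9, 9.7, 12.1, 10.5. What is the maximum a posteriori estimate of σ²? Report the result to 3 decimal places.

σ̂²_MAP = 4.596

Sum of squared deviations about the known mean: SS = (7−7)² + (5.4−7)² + (3−7)² + (10.9−7)² + (9.7−7)² + (12.1−7)² + (10.5−7)² = 79.32.
The Normal likelihood contributes (σ²)^(−n/2) exp(−SS/(2σ²)), so the posterior is Inverse-Gamma(α + n/2, β + SS/2) = Inverse-Gamma(8.5, 43.66).
The mode of Inverse-Gamma(a, b) is b/(a+1) = 43.66/9.5 ≈ 4.596.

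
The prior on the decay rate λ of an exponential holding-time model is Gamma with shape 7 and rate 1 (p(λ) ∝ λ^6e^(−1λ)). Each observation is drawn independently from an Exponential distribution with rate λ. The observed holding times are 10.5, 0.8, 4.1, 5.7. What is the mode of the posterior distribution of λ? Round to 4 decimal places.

λ̂_MAP = 0.4525

The Exponential(rate=λ) likelihood is ∝ λ^n e^(−λΣtᵢ). Here n = 4 and Σtᵢ = 10.5 + 0.8 + 4.1 + 5.7 = 21.1.
Posterior ∝ λ^6e^(−1λ) · λ^4e^(−21.1λ) = λ^10e^(−22.1λ), i.e. Gamma(11, 22.1).
Mode = (a−1)/b = 10/22.1 ≈ 0.4525.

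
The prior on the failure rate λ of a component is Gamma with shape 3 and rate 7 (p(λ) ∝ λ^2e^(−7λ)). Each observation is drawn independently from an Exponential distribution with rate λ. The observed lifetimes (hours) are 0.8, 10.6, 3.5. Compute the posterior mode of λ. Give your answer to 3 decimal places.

λ̂_MAP = 0.228

The Exponential(rate=λ) likelihood is ∝ λ^n e^(−λΣtᵢ). Here n = 3 and Σtᵢ = 0.8 + 10.6 + 3.5 = 14.9.
Posterior ∝ λ^2e^(−7λ) · λ^3e^(−14.9λ) = λ^5e^(−21.9λ), i.e. Gamma(6, 21.9).
Mode = (a−1)/b = 5/21.9 ≈ 0.228.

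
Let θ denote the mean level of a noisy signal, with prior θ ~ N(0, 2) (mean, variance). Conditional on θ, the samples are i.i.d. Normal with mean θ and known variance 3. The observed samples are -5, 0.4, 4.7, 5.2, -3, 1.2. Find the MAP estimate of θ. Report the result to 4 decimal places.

θ̂_MAP = 0.4667

n = 6; x̄ = ((-5) + 0.4 + 4.7 + 5.2 + (-3) + 1.2)/6 = 3.5/6 = 7/12 ≈ 0.5833.
For a Normal prior and Normal likelihood with known variance, the posterior is Normal; its mode equals its mean, the precision-weighted average.
Prior precision 1/σ₀² = 1/2 = 0.5; data precision n/σ² = 6/3 = 2.
θ̂ = (0.5·0 + 2·(7/12)) / (0.5 + 2) = (7/6)/2.5 = 7/15 ≈ 0.4667.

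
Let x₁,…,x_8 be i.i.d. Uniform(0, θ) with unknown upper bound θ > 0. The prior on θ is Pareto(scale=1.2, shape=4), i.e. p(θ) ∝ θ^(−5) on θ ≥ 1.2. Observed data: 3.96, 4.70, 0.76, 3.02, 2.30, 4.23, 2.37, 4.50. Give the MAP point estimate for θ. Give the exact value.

θ̂_MAP = 4.70

The Uniform(0, θ) likelihood is θ^(−n) for θ ≥ max(xᵢ), zero otherwise. Here max(xᵢ) = 4.70.
Posterior ∝ θ^(−5) · θ^(−8) = θ^(−13) on θ ≥ max(1.2, 4.70) = 4.70.
This density is strictly decreasing in θ, so the posterior mode lies at the lower boundary of the support.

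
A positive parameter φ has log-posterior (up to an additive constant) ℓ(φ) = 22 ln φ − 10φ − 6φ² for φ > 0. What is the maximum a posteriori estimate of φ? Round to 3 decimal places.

φ̂_MAP = 1.000

ℓ'(φ) = 22/φ − 10 − 12φ. Setting this to zero and multiplying by φ: 12φ² + 10φ − 22 = 0.
φ = (−10 + √(10² + 4·12·22)) / (2·12) = (−10 + √1156) / 24 = (−10 + 34)/24 = 1.
ℓ''(φ) = −22/φ² − 12 < 0, confirming a maximum.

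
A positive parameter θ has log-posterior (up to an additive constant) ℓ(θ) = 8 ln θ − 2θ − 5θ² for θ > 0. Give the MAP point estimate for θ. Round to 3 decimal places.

θ̂_MAP = 0.800

ℓ'(θ) = 8/θ − 2 − 10θ. Setting this to zero and multiplying by θ: 10θ² + 2θ − 8 = 0.
θ = (−2 + √(2² + 4·10·8)) / (2·10) = (−2 + √324) / 20 = (−2 + 18)/20 = 4/5.
ℓ''(θ) = −8/θ² − 10 < 0, confirming a maximum.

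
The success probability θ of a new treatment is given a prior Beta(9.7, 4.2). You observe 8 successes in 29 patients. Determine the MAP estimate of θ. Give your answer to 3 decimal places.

Prior: Beta(9.7, 4.2).
Data: 8 successes in 29 trials. The binomial likelihood contributes θ^8(1−θ)^21, so the posterior is Beta(9.7+8, 4.2+21) = Beta(17.7, 25.2).
For Beta(a, b) with a, b > 1 the mode is (a−1)/(a+b−2) = 16.7/40.9 ≈ 0.408.

θ̂_MAP = 0.408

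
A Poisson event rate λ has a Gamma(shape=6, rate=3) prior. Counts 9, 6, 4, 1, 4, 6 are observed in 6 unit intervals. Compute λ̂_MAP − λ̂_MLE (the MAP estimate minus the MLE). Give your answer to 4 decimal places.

Σxᵢ = 30. Posterior is Gamma(36, 9); MAP = (36−1)/9 = 35/9 ≈ 3.88889.
MLE = x̄ = 30/6 ≈ 5.00000.
Difference = 35/9 − 30/6 = -10/9 ≈ -1.1111.

MAP − MLE = -1.1111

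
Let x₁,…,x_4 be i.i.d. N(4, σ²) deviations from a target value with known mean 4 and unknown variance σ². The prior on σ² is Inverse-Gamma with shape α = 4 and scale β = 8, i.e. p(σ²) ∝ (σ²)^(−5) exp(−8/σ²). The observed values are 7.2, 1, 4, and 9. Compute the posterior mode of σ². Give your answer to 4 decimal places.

σ̂²_MAP = 4.3029

Sum of squared deviations about the known mean: SS = (7.2−4)² + (1−4)² + (4−4)² + (9−4)² = 44.24.
The Normal likelihood contributes (σ²)^(−n/2) exp(−SS/(2σ²)), so the posterior is Inverse-Gamma(α + n/2, β + SS/2) = Inverse-Gamma(6, 30.12).
The mode of Inverse-Gamma(a, b) is b/(a+1) = 30.12/7 ≈ 4.3029.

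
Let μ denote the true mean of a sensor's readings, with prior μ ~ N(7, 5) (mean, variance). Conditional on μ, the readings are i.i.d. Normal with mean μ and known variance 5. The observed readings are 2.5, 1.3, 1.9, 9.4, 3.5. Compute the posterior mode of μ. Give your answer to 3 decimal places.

n = 5; x̄ = (2.5 + 1.3 + 1.9 + 9.4 + 3.5)/5 = 18.6/5 = 3.72.
For a Normal prior and Normal likelihood with known variance, the posterior is Normal; its mode equals its mean, the precision-weighted average.
Prior precision 1/σ₀² = 1/5 = 0.2; data precision n/σ² = 5/5 = 1.
μ̂ = (0.2·7 + 1·3.72) / (0.2 + 1) = 5.12/1.2 = 64/15 ≈ 4.267.

μ̂_MAP = 4.267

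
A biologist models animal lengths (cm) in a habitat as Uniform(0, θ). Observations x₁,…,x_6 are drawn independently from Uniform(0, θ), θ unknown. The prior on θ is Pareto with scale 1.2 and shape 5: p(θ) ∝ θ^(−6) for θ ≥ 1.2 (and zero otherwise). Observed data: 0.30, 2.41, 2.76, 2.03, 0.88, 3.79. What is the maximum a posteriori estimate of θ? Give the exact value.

θ̂_MAP = 3.79

The Uniform(0, θ) likelihood is θ^(−n) for θ ≥ max(xᵢ), zero otherwise. Here max(xᵢ) = 3.79.
Posterior ∝ θ^(−6) · θ^(−6) = θ^(−12) on θ ≥ max(1.2, 3.79) = 3.79.
This density is strictly decreasing in θ, so the posterior mode lies at the lower boundary of the support.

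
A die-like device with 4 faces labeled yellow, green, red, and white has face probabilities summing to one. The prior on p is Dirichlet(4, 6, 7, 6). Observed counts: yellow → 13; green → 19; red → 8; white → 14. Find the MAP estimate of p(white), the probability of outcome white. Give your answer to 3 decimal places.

MAP estimate of p(white) = 0.260

The posterior is Dirichlet(αᵢ + nᵢ) = Dirichlet(17, 25, 15, 20).
For a Dirichlet(a₁,…,a_K) with all aᵢ > 1, the mode has j-th component (aⱼ − 1)/(Σaᵢ − K).
Here Σaᵢ = 77 and K = 4, so p(white) = (20 − 1)/(77 − 4) = 19/73 ≈ 0.260.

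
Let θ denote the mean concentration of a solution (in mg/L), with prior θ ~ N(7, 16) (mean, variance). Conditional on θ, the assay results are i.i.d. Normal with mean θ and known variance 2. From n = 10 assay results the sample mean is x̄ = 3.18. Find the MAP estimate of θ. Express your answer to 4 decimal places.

θ̂_MAP = 3.2272

n = 10, x̄ = 3.18.
For a Normal prior and Normal likelihood with known variance, the posterior is Normal; its mode equals its mean, the precision-weighted average.
Prior precision 1/σ₀² = 1/16 = 0.0625; data precision n/σ² = 10/2 = 5.
θ̂ = (0.0625·7 + 5·3.18) / (0.0625 + 5) = 16.3375/5.0625 = 1307/405 ≈ 3.2272.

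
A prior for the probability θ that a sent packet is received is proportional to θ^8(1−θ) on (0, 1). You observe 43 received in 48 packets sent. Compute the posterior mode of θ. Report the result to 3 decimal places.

θ̂_MAP = 0.895

The prior density ∝ θ^8(1−θ)^1 is the kernel of Beta(9, 2).
Data: 43 successes in 48 trials. The binomial likelihood contributes θ^43(1−θ)^5, so the posterior is Beta(9+43, 2+5) = Beta(52, 7).
For Beta(a, b) with a, b > 1 the mode is (a−1)/(a+b−2) = 51/57 ≈ 0.895.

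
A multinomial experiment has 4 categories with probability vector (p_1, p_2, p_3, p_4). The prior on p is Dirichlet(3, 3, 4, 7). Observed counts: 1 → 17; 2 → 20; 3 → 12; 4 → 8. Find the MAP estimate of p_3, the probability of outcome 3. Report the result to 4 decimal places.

MAP estimate: 0.2143

The posterior is Dirichlet(αᵢ + nᵢ) = Dirichlet(20, 23, 16, 15).
For a Dirichlet(a₁,…,a_K) with all aᵢ > 1, the mode has j-th component (aⱼ − 1)/(Σaᵢ − K).
Here Σaᵢ = 74 and K = 4, so p_3 = (16 − 1)/(74 − 4) = 15/70 ≈ 0.2143.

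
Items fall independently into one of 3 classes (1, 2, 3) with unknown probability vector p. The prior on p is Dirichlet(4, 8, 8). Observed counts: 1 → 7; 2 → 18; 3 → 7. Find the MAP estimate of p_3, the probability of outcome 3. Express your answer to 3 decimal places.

MAP estimate: 0.286

The posterior is Dirichlet(αᵢ + nᵢ) = Dirichlet(11, 26, 15).
For a Dirichlet(a₁,…,a_K) with all aᵢ > 1, the mode has j-th component (aⱼ − 1)/(Σaᵢ − K).
Here Σaᵢ = 52 and K = 3, so p_3 = (15 − 1)/(52 − 3) = 14/49 ≈ 0.286.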